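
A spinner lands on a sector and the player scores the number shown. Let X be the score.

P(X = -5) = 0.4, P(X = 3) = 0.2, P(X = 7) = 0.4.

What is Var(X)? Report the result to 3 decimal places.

29.440

E[X] = (-5)(0.4) + (3)(0.2) + (7)(0.4) = 1.4
E[X²] = (-5)²(0.4) + (3)²(0.2) + (7)²(0.4) = 31.4
Var(X) = E[X²] − (E[X])² = 31.4 − (1.4)² = 29.44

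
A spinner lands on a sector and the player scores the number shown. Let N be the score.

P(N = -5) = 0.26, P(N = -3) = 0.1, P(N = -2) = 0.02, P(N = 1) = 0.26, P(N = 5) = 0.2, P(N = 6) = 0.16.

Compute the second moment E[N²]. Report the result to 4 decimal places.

E[N²] = (-5)²(0.26) + (-3)²(0.1) + (-2)²(0.02) + (1)²(0.26) + (5)²(0.2) + (6)²(0.16) = 18.5

18.5000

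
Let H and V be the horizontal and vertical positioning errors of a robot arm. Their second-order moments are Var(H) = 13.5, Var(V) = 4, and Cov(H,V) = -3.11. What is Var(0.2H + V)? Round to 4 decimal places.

Var(0.2H + V) = (0.2)²·Var(H) + (1)²·Var(V) + 2·(0.2)·(1)·Cov(H,V)
= 0.04·13.5 + 1·4 + 0.4·-3.11 = 3.296

3.2960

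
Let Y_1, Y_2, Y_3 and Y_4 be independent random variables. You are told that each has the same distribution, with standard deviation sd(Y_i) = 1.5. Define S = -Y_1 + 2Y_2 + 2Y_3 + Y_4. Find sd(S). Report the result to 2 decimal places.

Var(Y_i) = (1.5)² = 2.25
By independence, Var(S) = (-1)²Var(Y_1) + (2)²Var(Y_2) + (2)²Var(Y_3) + (1)²Var(Y_4)
= (-1)²·2.25 + (2)²·2.25 + (2)²·2.25 + (1)²·2.25 = 22.5
sd(S) = √22.5 ≈ 4.74

4.74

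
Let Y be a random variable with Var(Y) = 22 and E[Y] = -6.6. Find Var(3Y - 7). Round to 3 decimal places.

Var(3Y - 7) = (3)²·Var(Y) = 9·22 = 198

198.000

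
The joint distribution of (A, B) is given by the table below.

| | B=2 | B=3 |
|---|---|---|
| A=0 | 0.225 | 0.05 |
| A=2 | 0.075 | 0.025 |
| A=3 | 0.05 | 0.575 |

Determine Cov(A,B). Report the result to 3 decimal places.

E[A] = 2.075,  E[B] = 2.65
E[AB] = 5.925
Cov(A,B) = E[AB] − E[A]E[B] = 5.925 − (2.075)(2.65) = 0.42625

0.426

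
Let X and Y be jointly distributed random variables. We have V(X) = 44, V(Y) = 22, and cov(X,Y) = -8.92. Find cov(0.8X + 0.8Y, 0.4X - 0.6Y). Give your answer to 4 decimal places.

cov(0.8X + 0.8Y, 0.4X - 0.6Y) = (0.8)(0.4)V(X) + (0.8)(-0.6)V(Y) + [(0.8)(-0.6) + (0.8)(0.4)]cov(X,Y)
= 0.32·44 + -0.48·22 + -0.16·-8.92 = 4.9472

4.9472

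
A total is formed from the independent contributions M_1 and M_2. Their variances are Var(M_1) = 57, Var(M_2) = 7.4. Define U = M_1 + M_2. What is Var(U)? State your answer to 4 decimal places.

64.4000

By independence, Var(U) = (1)²Var(M_1) + (1)²Var(M_2)
= (1)²·57 + (1)²·7.4 = 64.4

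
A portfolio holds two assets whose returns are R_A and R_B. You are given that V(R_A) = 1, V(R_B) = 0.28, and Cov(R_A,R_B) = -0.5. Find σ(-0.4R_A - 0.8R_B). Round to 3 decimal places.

0.139

V(-0.4R_A - 0.8R_B) = (-0.4)²·V(R_A) + (-0.8)²·V(R_B) + 2·(-0.4)·(-0.8)·Cov(R_A,R_B)
= 0.16·1 + 0.64·0.28 + 0.64·-0.5 = 0.0192
σ(-0.4R_A - 0.8R_B) = √0.0192 ≈ 0.139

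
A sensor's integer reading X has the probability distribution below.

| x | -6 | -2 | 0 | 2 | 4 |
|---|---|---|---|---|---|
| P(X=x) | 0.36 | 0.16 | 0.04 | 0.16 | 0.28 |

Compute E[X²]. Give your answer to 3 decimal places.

18.720

E[X²] = (-6)²(0.36) + (-2)²(0.16) + (0)²(0.04) + (2)²(0.16) + (4)²(0.28) = 18.72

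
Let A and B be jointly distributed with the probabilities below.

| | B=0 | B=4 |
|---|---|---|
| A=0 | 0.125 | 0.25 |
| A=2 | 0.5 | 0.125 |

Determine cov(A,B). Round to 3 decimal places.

E[A] = 1.25,  E[B] = 1.5
E[AB] = 1
cov(A,B) = E[AB] − E[A]E[B] = 1 − (1.25)(1.5) = -0.875

-0.875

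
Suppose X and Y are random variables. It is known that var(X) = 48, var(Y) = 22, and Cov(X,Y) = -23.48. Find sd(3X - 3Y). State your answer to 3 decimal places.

var(3X - 3Y) = (3)²·var(X) + (-3)²·var(Y) + 2·(3)·(-3)·Cov(X,Y)
= 9·48 + 9·22 + -18·-23.48 = 1052.64
sd(3X - 3Y) = √1052.64 ≈ 32.444

32.444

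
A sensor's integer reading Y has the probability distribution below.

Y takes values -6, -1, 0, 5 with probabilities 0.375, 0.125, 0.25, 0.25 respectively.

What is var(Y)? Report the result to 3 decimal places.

E[Y] = (-6)(0.375) + (-1)(0.125) + (0)(0.25) + (5)(0.25) = -1.125
E[Y²] = (-6)²(0.375) + (-1)²(0.125) + (0)²(0.25) + (5)²(0.25) = 19.875
var(Y) = E[Y²] − (E[Y])² = 19.875 − (-1.125)² = 18.609375

18.609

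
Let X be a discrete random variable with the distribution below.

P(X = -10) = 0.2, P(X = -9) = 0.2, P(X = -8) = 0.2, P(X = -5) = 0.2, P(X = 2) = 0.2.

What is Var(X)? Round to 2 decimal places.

18.80

E[X] = (-10)(0.2) + (-9)(0.2) + (-8)(0.2) + (-5)(0.2) + (2)(0.2) = -6
E[X²] = (-10)²(0.2) + (-9)²(0.2) + (-8)²(0.2) + (-5)²(0.2) + (2)²(0.2) = 54.8
Var(X) = E[X²] − (E[X])² = 54.8 − (-6)² = 18.8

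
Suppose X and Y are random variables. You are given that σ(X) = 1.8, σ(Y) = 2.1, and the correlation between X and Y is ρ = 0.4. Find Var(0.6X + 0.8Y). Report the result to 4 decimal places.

Var(X) = (1.8)² = 3.24;  Var(Y) = (2.1)² = 4.41
cov(X,Y) = ρ·σ(X)·σ(Y) = 0.4·1.8·2.1 = 1.512
Var(0.6X + 0.8Y) = (0.6)²·Var(X) + (0.8)²·Var(Y) + 2·(0.6)·(0.8)·cov(X,Y)
= 0.36·3.24 + 0.64·4.41 + 0.96·1.512 = 5.44032

5.4403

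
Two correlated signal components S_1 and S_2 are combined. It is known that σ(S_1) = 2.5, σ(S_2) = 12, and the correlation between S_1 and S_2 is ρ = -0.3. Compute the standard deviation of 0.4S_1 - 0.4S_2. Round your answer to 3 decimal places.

Var(S_1) = (2.5)² = 6.25;  Var(S_2) = (12)² = 144
cov(S_1,S_2) = ρ·σ(S_1)·σ(S_2) = -0.3·2.5·12 = -9
Var(0.4S_1 - 0.4S_2) = (0.4)²·Var(S_1) + (-0.4)²·Var(S_2) + 2·(0.4)·(-0.4)·cov(S_1,S_2)
= 0.16·6.25 + 0.16·144 + -0.32·-9 = 26.92
σ(0.4S_1 - 0.4S_2) = √26.92 ≈ 5.188

5.188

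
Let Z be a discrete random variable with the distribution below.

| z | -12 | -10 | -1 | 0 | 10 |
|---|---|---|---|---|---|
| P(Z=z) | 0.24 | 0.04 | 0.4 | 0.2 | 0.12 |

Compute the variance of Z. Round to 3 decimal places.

44.810

E[Z] = (-12)(0.24) + (-10)(0.04) + (-1)(0.4) + (0)(0.2) + (10)(0.12) = -2.48
E[Z²] = (-12)²(0.24) + (-10)²(0.04) + (-1)²(0.4) + (0)²(0.2) + (10)²(0.12) = 50.96
var(Z) = E[Z²] − (E[Z])² = 50.96 − (-2.48)² = 44.8096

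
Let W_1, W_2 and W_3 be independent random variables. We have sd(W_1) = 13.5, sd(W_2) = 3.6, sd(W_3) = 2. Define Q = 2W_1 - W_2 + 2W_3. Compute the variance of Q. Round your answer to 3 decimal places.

V(W_1) = 182.25, V(W_2) = 12.96, V(W_3) = 4
By independence, V(Q) = (2)²V(W_1) + (-1)²V(W_2) + (2)²V(W_3)
= (2)²·182.25 + (-1)²·12.96 + (2)²·4 = 757.96

757.960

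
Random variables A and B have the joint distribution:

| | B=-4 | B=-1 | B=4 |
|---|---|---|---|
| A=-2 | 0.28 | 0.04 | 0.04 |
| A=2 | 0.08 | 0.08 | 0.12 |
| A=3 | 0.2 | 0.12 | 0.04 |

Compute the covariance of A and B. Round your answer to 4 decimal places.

E[A] = 0.92,  E[B] = -1.68
E[AB] = -0.12
cov(A,B) = E[AB] − E[A]E[B] = -0.12 − (0.92)(-1.68) = 1.4256

1.4256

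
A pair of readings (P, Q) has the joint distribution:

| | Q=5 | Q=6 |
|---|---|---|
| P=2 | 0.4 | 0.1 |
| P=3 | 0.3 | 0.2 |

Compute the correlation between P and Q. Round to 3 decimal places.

E[P] = 2.5,  E[Q] = 5.3
E[PQ] = 13.3
Cov(P,Q) = E[PQ] − E[P]E[Q] = 13.3 − (2.5)(5.3) = 0.05
Var(P) = 0.25,  Var(Q) = 0.21
ρ = 0.05 / √(0.25·0.21) ≈ 0.218

0.218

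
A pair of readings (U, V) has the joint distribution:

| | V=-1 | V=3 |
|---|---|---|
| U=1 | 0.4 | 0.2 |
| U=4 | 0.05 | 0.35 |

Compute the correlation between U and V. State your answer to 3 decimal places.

0.533

E[U] = 2.2,  E[V] = 1.2
E[UV] = 4.2
cov(U,V) = E[UV] − E[U]E[V] = 4.2 − (2.2)(1.2) = 1.56
var(U) = 2.16,  var(V) = 3.96
ρ = 1.56 / √(2.16·3.96) ≈ 0.533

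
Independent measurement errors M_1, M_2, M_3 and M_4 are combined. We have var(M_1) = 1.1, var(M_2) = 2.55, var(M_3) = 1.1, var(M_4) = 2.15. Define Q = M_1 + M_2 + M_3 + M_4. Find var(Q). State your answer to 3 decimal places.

By independence, var(Q) = (1)²var(M_1) + (1)²var(M_2) + (1)²var(M_3) + (1)²var(M_4)
= (1)²·1.1 + (1)²·2.55 + (1)²·1.1 + (1)²·2.15 = 6.9

6.900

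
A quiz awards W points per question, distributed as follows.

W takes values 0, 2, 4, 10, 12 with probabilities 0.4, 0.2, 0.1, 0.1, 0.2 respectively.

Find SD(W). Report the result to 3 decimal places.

E[W] = (0)(0.4) + (2)(0.2) + (4)(0.1) + (10)(0.1) + (12)(0.2) = 4.2
E[W²] = (0)²(0.4) + (2)²(0.2) + (4)²(0.1) + (10)²(0.1) + (12)²(0.2) = 41.2
V(W) = E[W²] − (E[W])² = 41.2 − (4.2)² = 23.56
SD(W) = √23.56 ≈ 4.854

4.854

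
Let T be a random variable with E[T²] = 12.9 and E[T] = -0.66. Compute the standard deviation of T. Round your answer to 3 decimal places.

3.530

Var(T) = 12.9 − (-0.66)² = 12.4644
σ(T) = √12.4644 ≈ 3.530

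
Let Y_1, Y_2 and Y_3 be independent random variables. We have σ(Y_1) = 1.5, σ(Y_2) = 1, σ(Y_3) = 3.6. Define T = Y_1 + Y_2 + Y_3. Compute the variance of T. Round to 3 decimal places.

Var(Y_1) = 2.25, Var(Y_2) = 1, Var(Y_3) = 12.96
By independence, Var(T) = (1)²Var(Y_1) + (1)²Var(Y_2) + (1)²Var(Y_3)
= (1)²·2.25 + (1)²·1 + (1)²·12.96 = 16.21

16.210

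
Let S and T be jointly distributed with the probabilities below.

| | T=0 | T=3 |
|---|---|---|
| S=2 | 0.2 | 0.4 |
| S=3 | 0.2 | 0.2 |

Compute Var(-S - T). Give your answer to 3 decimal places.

E[S] = 2.4,  E[T] = 1.8,  E[ST] = 4.2
Var(S) = 6 − (2.4)² = 0.24;  Var(T) = 5.4 − (1.8)² = 2.16
Cov(S,T) = 4.2 − (2.4)(1.8) = -0.12
Var(-S - T) = (-1)²·0.24 + (-1)²·2.16 + 2·(-1)·(-1)·-0.12 = 2.16

2.160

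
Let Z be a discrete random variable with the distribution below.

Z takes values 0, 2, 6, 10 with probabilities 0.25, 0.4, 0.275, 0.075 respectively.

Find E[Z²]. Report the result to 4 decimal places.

E[Z²] = (0)²(0.25) + (2)²(0.4) + (6)²(0.275) + (10)²(0.075) = 19

19.0000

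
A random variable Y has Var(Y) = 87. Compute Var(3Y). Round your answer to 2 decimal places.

Var(3Y) = (3)²·Var(Y) = 9·87 = 783

783.00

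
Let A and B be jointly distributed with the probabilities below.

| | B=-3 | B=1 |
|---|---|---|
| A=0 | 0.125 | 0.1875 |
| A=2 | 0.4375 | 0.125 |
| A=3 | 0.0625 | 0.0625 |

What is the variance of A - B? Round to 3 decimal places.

E[A] = 1.5,  E[B] = -1.5,  E[AB] = -2.75
Var(A) = 3.375 − (1.5)² = 1.125;  Var(B) = 6 − (-1.5)² = 3.75
Cov(A,B) = -2.75 − (1.5)(-1.5) = -0.5
Var(A - B) = (1)²·1.125 + (-1)²·3.75 + 2·(1)·(-1)·-0.5 = 5.875

5.875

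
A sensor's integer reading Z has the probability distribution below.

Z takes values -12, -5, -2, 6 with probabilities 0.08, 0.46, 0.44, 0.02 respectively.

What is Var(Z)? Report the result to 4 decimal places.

9.3396

E[Z] = (-12)(0.08) + (-5)(0.46) + (-2)(0.44) + (6)(0.02) = -4.02
E[Z²] = (-12)²(0.08) + (-5)²(0.46) + (-2)²(0.44) + (6)²(0.02) = 25.5
Var(Z) = E[Z²] − (E[Z])² = 25.5 − (-4.02)² = 9.3396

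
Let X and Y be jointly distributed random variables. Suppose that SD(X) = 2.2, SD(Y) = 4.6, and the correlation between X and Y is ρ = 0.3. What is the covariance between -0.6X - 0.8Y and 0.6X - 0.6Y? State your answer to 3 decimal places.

8.050

Var(X) = (2.2)² = 4.84;  Var(Y) = (4.6)² = 21.16
Cov(X,Y) = ρ·SD(X)·SD(Y) = 0.3·2.2·4.6 = 3.036
Cov(-0.6X - 0.8Y, 0.6X - 0.6Y) = (-0.6)(0.6)Var(X) + (-0.8)(-0.6)Var(Y) + [(-0.6)(-0.6) + (-0.8)(0.6)]Cov(X,Y)
= -0.36·4.84 + 0.48·21.16 + -0.12·3.036 = 8.05008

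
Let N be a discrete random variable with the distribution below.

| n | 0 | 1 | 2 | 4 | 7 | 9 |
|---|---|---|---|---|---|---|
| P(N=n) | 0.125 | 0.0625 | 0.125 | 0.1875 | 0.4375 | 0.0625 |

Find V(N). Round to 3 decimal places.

E[N] = (0)(0.125) + (1)(0.0625) + (2)(0.125) + (4)(0.1875) + (7)(0.4375) + (9)(0.0625) = 4.6875
E[N²] = (0)²(0.125) + (1)²(0.0625) + (2)²(0.125) + (4)²(0.1875) + (7)²(0.4375) + (9)²(0.0625) = 30.0625
V(N) = E[N²] − (E[N])² = 30.0625 − (4.6875)² = 8.08984375

8.090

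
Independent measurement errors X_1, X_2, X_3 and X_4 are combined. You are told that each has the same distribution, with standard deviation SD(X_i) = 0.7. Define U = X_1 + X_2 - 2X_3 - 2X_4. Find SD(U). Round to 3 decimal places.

Var(X_i) = (0.7)² = 0.49
By independence, Var(U) = (1)²Var(X_1) + (1)²Var(X_2) + (-2)²Var(X_3) + (-2)²Var(X_4)
= (1)²·0.49 + (1)²·0.49 + (-2)²·0.49 + (-2)²·0.49 = 4.9
SD(U) = √4.9 ≈ 2.214

2.214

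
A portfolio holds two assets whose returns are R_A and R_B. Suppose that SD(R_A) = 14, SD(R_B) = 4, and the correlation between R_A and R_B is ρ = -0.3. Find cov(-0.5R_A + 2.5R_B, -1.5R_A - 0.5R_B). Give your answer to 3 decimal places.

Var(R_A) = (14)² = 196;  Var(R_B) = (4)² = 16
cov(R_A,R_B) = ρ·SD(R_A)·SD(R_B) = -0.3·14·4 = -16.8
cov(-0.5R_A + 2.5R_B, -1.5R_A - 0.5R_B) = (-0.5)(-1.5)Var(R_A) + (2.5)(-0.5)Var(R_B) + [(-0.5)(-0.5) + (2.5)(-1.5)]cov(R_A,R_B)
= 0.75·196 + -1.25·16 + -3.5·-16.8 = 185.8

185.800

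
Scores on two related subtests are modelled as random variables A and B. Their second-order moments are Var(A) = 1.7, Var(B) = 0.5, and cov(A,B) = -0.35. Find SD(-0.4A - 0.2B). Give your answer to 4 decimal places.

Var(-0.4A - 0.2B) = (-0.4)²·Var(A) + (-0.2)²·Var(B) + 2·(-0.4)·(-0.2)·cov(A,B)
= 0.16·1.7 + 0.04·0.5 + 0.16·-0.35 = 0.236
SD(-0.4A - 0.2B) = √0.236 ≈ 0.4858

0.4858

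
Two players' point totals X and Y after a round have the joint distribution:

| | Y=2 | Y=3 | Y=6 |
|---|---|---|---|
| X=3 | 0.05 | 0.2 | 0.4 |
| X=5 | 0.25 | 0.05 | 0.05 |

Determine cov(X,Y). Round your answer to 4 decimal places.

E[X] = 3.7,  E[Y] = 4.05
E[XY] = 14.05
cov(X,Y) = E[XY] − E[X]E[Y] = 14.05 − (3.7)(4.05) = -0.935

-0.9350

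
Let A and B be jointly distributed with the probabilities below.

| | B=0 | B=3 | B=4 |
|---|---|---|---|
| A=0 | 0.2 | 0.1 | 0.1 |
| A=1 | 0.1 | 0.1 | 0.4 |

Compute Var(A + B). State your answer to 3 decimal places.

E[A] = 0.6,  E[B] = 2.6,  E[AB] = 1.9
Var(A) = 0.6 − (0.6)² = 0.24;  Var(B) = 9.8 − (2.6)² = 3.04
cov(A,B) = 1.9 − (0.6)(2.6) = 0.34
Var(A + B) = (1)²·0.24 + (1)²·3.04 + 2·(1)·(1)·0.34 = 3.96

3.960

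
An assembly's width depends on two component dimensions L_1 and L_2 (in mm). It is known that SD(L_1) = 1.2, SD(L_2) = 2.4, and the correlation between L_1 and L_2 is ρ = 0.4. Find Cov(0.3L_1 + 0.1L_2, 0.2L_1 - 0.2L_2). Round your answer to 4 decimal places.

V(L_1) = (1.2)² = 1.44;  V(L_2) = (2.4)² = 5.76
Cov(L_1,L_2) = ρ·SD(L_1)·SD(L_2) = 0.4·1.2·2.4 = 1.152
Cov(0.3L_1 + 0.1L_2, 0.2L_1 - 0.2L_2) = (0.3)(0.2)V(L_1) + (0.1)(-0.2)V(L_2) + [(0.3)(-0.2) + (0.1)(0.2)]Cov(L_1,L_2)
= 0.06·1.44 + -0.02·5.76 + -0.04·1.152 = -0.07488

-0.0749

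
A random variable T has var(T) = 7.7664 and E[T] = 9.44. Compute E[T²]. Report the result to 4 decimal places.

96.8800

E[T²] = var(T) + (E[T])² = 7.7664 + (9.44)² = 96.88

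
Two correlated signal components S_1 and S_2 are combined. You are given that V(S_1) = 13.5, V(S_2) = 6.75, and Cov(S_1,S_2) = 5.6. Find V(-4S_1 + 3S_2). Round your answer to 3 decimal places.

142.350

V(-4S_1 + 3S_2) = (-4)²·V(S_1) + (3)²·V(S_2) + 2·(-4)·(3)·Cov(S_1,S_2)
= 16·13.5 + 9·6.75 + -24·5.6 = 142.35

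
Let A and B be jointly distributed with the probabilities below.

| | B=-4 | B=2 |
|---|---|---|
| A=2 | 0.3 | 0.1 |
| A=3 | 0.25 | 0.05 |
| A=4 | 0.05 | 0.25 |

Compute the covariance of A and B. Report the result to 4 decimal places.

1.1400

E[A] = 2.9,  E[B] = -1.6
E[AB] = -3.5
Cov(A,B) = E[AB] − E[A]E[B] = -3.5 − (2.9)(-1.6) = 1.14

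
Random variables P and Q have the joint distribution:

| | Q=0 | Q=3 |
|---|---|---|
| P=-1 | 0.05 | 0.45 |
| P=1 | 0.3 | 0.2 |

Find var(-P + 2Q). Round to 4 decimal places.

12.1900

E[P] = 0,  E[Q] = 1.95,  E[PQ] = -0.75
var(P) = 1 − (0)² = 1;  var(Q) = 5.85 − (1.95)² = 2.0475
Cov(P,Q) = -0.75 − (0)(1.95) = -0.75
var(-P + 2Q) = (-1)²·1 + (2)²·2.0475 + 2·(-1)·(2)·-0.75 = 12.19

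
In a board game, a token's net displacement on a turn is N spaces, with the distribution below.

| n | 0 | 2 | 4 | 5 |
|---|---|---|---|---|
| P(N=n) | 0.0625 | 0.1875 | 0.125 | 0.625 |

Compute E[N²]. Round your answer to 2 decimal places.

E[N²] = (0)²(0.0625) + (2)²(0.1875) + (4)²(0.125) + (5)²(0.625) = 18.375

18.38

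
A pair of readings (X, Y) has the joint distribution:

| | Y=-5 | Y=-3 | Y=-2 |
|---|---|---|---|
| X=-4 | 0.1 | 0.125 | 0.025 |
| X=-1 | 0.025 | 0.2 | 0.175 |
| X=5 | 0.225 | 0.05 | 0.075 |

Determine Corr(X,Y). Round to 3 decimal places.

E[X] = 0.35,  E[Y] = -3.425
E[XY] = -2.35
cov(X,Y) = E[XY] − E[X]E[Y] = -2.35 − (0.35)(-3.425) = -1.15125
var(X) = 13.0275,  var(Y) = 1.494375
ρ = -1.15125 / √(13.0275·1.494375) ≈ -0.261

-0.261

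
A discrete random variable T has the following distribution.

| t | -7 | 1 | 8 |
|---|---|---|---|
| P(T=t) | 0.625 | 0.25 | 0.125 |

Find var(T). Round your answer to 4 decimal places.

29.1094

E[T] = (-7)(0.625) + (1)(0.25) + (8)(0.125) = -3.125
E[T²] = (-7)²(0.625) + (1)²(0.25) + (8)²(0.125) = 38.875
var(T) = E[T²] − (E[T])² = 38.875 − (-3.125)² = 29.109375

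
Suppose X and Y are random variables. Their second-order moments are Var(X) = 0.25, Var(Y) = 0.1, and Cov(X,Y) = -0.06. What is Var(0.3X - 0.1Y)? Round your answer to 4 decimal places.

Var(0.3X - 0.1Y) = (0.3)²·Var(X) + (-0.1)²·Var(Y) + 2·(0.3)·(-0.1)·Cov(X,Y)
= 0.09·0.25 + 0.01·0.1 + -0.06·-0.06 = 0.0271

0.0271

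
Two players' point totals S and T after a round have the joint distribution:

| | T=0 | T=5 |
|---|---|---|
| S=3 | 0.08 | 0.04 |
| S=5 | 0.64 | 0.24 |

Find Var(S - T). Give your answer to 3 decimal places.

E[S] = 4.76,  E[T] = 1.4,  E[ST] = 6.6
Var(S) = 23.08 − (4.76)² = 0.4224;  Var(T) = 7 − (1.4)² = 5.04
cov(S,T) = 6.6 − (4.76)(1.4) = -0.064
Var(S - T) = (1)²·0.4224 + (-1)²·5.04 + 2·(1)·(-1)·-0.064 = 5.5904

5.590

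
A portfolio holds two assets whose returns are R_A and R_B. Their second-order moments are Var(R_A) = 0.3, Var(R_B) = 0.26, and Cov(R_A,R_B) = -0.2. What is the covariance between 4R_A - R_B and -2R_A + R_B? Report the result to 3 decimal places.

-3.860

Cov(4R_A - R_B, -2R_A + R_B) = (4)(-2)Var(R_A) + (-1)(1)Var(R_B) + [(4)(1) + (-1)(-2)]Cov(R_A,R_B)
= -8·0.3 + -1·0.26 + 6·-0.2 = -3.86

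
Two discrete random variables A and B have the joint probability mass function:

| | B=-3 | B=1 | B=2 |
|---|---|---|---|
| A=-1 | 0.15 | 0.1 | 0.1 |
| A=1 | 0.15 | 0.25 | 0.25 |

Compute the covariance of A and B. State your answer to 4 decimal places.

E[A] = 0.3,  E[B] = 0.15
E[AB] = 0.45
cov(A,B) = E[AB] − E[A]E[B] = 0.45 − (0.3)(0.15) = 0.405

0.4050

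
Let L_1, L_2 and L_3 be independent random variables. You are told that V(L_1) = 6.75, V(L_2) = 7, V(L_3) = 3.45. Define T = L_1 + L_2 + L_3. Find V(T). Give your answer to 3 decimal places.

By independence, V(T) = (1)²V(L_1) + (1)²V(L_2) + (1)²V(L_3)
= (1)²·6.75 + (1)²·7 + (1)²·3.45 = 17.2

17.200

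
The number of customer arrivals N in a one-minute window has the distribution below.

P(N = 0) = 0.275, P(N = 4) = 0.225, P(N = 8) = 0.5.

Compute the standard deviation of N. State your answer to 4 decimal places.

E[N] = (0)(0.275) + (4)(0.225) + (8)(0.5) = 4.9
E[N²] = (0)²(0.275) + (4)²(0.225) + (8)²(0.5) = 35.6
Var(N) = E[N²] − (E[N])² = 35.6 − (4.9)² = 11.59
SD(N) = √11.59 ≈ 3.4044

3.4044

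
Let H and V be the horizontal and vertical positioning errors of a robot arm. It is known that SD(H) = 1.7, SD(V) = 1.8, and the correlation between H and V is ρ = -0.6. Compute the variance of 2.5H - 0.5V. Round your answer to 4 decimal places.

23.4625

Var(H) = (1.7)² = 2.89;  Var(V) = (1.8)² = 3.24
Cov(H,V) = ρ·SD(H)·SD(V) = -0.6·1.7·1.8 = -1.836
Var(2.5H - 0.5V) = (2.5)²·Var(H) + (-0.5)²·Var(V) + 2·(2.5)·(-0.5)·Cov(H,V)
= 6.25·2.89 + 0.25·3.24 + -2.5·-1.836 = 23.4625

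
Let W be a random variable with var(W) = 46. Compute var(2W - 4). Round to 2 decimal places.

184.00

var(2W - 4) = (2)²·var(W) = 4·46 = 184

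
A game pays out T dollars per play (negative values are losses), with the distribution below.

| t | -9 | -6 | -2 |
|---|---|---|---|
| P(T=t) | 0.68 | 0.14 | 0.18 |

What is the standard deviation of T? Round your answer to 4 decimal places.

E[T] = (-9)(0.68) + (-6)(0.14) + (-2)(0.18) = -7.32
E[T²] = (-9)²(0.68) + (-6)²(0.14) + (-2)²(0.18) = 60.84
var(T) = E[T²] − (E[T])² = 60.84 − (-7.32)² = 7.2576
sd(T) = √7.2576 ≈ 2.6940

2.6940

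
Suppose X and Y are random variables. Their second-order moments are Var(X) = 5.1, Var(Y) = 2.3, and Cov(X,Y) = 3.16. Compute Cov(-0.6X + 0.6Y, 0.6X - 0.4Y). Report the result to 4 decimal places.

Cov(-0.6X + 0.6Y, 0.6X - 0.4Y) = (-0.6)(0.6)Var(X) + (0.6)(-0.4)Var(Y) + [(-0.6)(-0.4) + (0.6)(0.6)]Cov(X,Y)
= -0.36·5.1 + -0.24·2.3 + 0.6·3.16 = -0.492

-0.4920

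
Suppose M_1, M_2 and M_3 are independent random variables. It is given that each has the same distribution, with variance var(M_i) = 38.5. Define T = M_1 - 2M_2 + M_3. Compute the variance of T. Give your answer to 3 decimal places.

By independence, var(T) = (1)²var(M_1) + (-2)²var(M_2) + (1)²var(M_3)
= (1)²·38.5 + (-2)²·38.5 + (1)²·38.5 = 231

231.000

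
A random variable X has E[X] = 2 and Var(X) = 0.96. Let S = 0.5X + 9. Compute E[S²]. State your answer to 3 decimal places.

E[0.5X + 9] = 0.5·2 + 9 = 10
Var(0.5X + 9) = (0.5)²·0.96 = 0.24
E[S²] = Var(S) + (E[S])² = 0.24 + (10)² = 100.24

100.240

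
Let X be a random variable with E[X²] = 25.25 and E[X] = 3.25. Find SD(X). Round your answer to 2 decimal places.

3.83

Var(X) = 25.25 − (3.25)² = 14.6875
SD(X) = √14.6875 ≈ 3.83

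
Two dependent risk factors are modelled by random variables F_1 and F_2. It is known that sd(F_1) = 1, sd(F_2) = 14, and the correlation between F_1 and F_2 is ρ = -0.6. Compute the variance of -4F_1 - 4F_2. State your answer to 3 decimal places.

V(F_1) = (1)² = 1;  V(F_2) = (14)² = 196
Cov(F_1,F_2) = ρ·sd(F_1)·sd(F_2) = -0.6·1·14 = -8.4
V(-4F_1 - 4F_2) = (-4)²·V(F_1) + (-4)²·V(F_2) + 2·(-4)·(-4)·Cov(F_1,F_2)
= 16·1 + 16·196 + 32·-8.4 = 2883.2

2883.200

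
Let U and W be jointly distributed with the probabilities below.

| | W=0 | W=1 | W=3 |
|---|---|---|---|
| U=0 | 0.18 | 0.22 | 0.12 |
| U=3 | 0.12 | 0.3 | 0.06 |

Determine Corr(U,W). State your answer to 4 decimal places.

E[U] = 1.44,  E[W] = 1.06
E[UW] = 1.44
Cov(U,W) = E[UW] − E[U]E[W] = 1.44 − (1.44)(1.06) = -0.0864
Var(U) = 2.2464,  Var(W) = 1.0164
ρ = -0.0864 / √(2.2464·1.0164) ≈ -0.0572

-0.0572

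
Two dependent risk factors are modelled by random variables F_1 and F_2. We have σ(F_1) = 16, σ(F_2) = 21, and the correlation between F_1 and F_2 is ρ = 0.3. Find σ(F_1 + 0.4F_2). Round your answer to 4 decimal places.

Var(F_1) = (16)² = 256;  Var(F_2) = (21)² = 441
cov(F_1,F_2) = ρ·σ(F_1)·σ(F_2) = 0.3·16·21 = 100.8
Var(F_1 + 0.4F_2) = (1)²·Var(F_1) + (0.4)²·Var(F_2) + 2·(1)·(0.4)·cov(F_1,F_2)
= 1·256 + 0.16·441 + 0.8·100.8 = 407.2
σ(F_1 + 0.4F_2) = √407.2 ≈ 20.1792

20.1792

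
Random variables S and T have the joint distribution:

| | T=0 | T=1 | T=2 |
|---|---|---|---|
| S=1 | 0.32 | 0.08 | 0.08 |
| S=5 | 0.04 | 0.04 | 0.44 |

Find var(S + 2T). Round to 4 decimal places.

E[S] = 3.08,  E[T] = 1.16,  E[ST] = 4.84
var(S) = 13.48 − (3.08)² = 3.9936;  var(T) = 2.2 − (1.16)² = 0.8544
cov(S,T) = 4.84 − (3.08)(1.16) = 1.2672
var(S + 2T) = (1)²·3.9936 + (2)²·0.8544 + 2·(1)·(2)·1.2672 = 12.48

12.4800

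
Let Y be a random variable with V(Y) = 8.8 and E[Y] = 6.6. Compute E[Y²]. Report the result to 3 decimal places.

E[Y²] = V(Y) + (E[Y])² = 8.8 + (6.6)² = 52.36

52.360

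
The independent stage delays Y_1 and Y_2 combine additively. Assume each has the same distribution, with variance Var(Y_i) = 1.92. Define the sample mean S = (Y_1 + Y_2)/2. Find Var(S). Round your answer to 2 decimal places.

By independence, Var(S) = (0.5)²Var(Y_1) + (0.5)²Var(Y_2)
= (0.5)²·1.92 + (0.5)²·1.92 = 0.96

0.96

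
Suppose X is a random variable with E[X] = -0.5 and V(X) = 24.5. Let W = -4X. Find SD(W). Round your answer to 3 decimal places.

19.799

V(-4X) = (-4)²·24.5 = 392
SD(W) = √392 ≈ 19.799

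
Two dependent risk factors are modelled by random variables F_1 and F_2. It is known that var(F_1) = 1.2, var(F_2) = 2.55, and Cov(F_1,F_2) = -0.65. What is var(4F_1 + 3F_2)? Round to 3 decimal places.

var(4F_1 + 3F_2) = (4)²·var(F_1) + (3)²·var(F_2) + 2·(4)·(3)·Cov(F_1,F_2)
= 16·1.2 + 9·2.55 + 24·-0.65 = 26.55

26.550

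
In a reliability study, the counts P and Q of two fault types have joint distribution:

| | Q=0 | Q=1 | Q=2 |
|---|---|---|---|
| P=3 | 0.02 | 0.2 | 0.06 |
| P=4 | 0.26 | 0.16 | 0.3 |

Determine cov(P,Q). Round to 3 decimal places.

-0.018

E[P] = 3.72,  E[Q] = 1.08
E[PQ] = 4
cov(P,Q) = E[PQ] − E[P]E[Q] = 4 − (3.72)(1.08) = -0.0176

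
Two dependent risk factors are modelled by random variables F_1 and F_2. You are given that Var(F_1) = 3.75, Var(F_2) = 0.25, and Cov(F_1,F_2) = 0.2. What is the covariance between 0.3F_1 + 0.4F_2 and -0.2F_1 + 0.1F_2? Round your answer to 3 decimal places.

Cov(0.3F_1 + 0.4F_2, -0.2F_1 + 0.1F_2) = (0.3)(-0.2)Var(F_1) + (0.4)(0.1)Var(F_2) + [(0.3)(0.1) + (0.4)(-0.2)]Cov(F_1,F_2)
= -0.06·3.75 + 0.04·0.25 + -0.05·0.2 = -0.225

-0.225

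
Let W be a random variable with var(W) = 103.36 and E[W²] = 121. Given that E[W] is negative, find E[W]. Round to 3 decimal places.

(E[W])² = E[W²] − var(W) = 121 − 103.36 = 17.64
E[W] = −√17.64 = -4.2

-4.200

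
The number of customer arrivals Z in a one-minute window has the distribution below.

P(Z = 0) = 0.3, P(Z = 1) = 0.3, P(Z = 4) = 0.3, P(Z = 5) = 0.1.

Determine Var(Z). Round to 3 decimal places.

3.600

E[Z] = (0)(0.3) + (1)(0.3) + (4)(0.3) + (5)(0.1) = 2
E[Z²] = (0)²(0.3) + (1)²(0.3) + (4)²(0.3) + (5)²(0.1) = 7.6
Var(Z) = E[Z²] − (E[Z])² = 7.6 − (2)² = 3.6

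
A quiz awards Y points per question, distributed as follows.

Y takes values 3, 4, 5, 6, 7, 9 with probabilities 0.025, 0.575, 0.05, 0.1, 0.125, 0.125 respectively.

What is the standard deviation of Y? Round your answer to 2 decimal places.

E[Y] = (3)(0.025) + (4)(0.575) + (5)(0.05) + (6)(0.1) + (7)(0.125) + (9)(0.125) = 5.225
E[Y²] = (3)²(0.025) + (4)²(0.575) + (5)²(0.05) + (6)²(0.1) + (7)²(0.125) + (9)²(0.125) = 30.525
V(Y) = E[Y²] − (E[Y])² = 30.525 − (5.225)² = 3.224375
SD(Y) = √3.224375 ≈ 1.80

1.80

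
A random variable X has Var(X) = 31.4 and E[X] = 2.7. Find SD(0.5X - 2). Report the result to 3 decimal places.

2.802

Var(0.5X - 2) = (0.5)²·31.4 = 7.85
SD(0.5X - 2) = √7.85 ≈ 2.802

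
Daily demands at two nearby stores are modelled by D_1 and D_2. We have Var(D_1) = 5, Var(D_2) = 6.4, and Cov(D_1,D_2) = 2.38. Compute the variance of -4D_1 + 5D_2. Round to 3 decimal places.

Var(-4D_1 + 5D_2) = (-4)²·Var(D_1) + (5)²·Var(D_2) + 2·(-4)·(5)·Cov(D_1,D_2)
= 16·5 + 25·6.4 + -40·2.38 = 144.8

144.800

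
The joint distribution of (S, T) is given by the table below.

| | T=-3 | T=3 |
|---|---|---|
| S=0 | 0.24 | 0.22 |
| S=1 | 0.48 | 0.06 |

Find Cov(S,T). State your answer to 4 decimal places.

E[S] = 0.54,  E[T] = -1.32
E[ST] = -1.26
Cov(S,T) = E[ST] − E[S]E[T] = -1.26 − (0.54)(-1.32) = -0.5472

-0.5472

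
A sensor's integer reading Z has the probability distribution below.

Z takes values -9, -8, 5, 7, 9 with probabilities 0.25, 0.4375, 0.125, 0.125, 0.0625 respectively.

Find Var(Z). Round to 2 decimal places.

48.96

E[Z] = (-9)(0.25) + (-8)(0.4375) + (5)(0.125) + (7)(0.125) + (9)(0.0625) = -3.6875
E[Z²] = (-9)²(0.25) + (-8)²(0.4375) + (5)²(0.125) + (7)²(0.125) + (9)²(0.0625) = 62.5625
Var(Z) = E[Z²] − (E[Z])² = 62.5625 − (-3.6875)² = 48.96484375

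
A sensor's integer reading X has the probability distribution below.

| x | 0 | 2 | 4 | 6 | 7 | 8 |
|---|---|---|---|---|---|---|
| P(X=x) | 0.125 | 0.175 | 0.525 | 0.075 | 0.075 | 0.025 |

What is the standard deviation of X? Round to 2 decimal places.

1.98

E[X] = (0)(0.125) + (2)(0.175) + (4)(0.525) + (6)(0.075) + (7)(0.075) + (8)(0.025) = 3.625
E[X²] = (0)²(0.125) + (2)²(0.175) + (4)²(0.525) + (6)²(0.075) + (7)²(0.075) + (8)²(0.025) = 17.075
V(X) = E[X²] − (E[X])² = 17.075 − (3.625)² = 3.934375
SD(X) = √3.934375 ≈ 1.98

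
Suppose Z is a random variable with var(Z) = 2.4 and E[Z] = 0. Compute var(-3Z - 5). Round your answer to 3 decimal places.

var(-3Z - 5) = (-3)²·var(Z) = 9·2.4 = 21.6

21.600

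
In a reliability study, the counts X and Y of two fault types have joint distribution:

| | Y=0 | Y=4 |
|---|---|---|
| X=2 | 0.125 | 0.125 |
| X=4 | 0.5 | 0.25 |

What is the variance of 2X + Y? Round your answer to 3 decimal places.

5.750

E[X] = 3.5,  E[Y] = 1.5,  E[XY] = 5
var(X) = 13 − (3.5)² = 0.75;  var(Y) = 6 − (1.5)² = 3.75
cov(X,Y) = 5 − (3.5)(1.5) = -0.25
var(2X + Y) = (2)²·0.75 + (1)²·3.75 + 2·(2)·(1)·-0.25 = 5.75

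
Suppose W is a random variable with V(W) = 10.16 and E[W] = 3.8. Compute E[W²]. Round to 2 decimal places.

24.60

E[W²] = V(W) + (E[W])² = 10.16 + (3.8)² = 24.6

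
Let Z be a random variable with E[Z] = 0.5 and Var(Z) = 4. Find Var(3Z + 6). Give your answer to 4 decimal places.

Var(3Z + 6) = (3)²·Var(Z) = 9·4 = 36

36.0000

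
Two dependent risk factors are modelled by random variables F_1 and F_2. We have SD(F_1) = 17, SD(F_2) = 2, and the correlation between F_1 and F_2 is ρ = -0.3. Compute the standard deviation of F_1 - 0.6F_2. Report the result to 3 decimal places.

var(F_1) = (17)² = 289;  var(F_2) = (2)² = 4
cov(F_1,F_2) = ρ·SD(F_1)·SD(F_2) = -0.3·17·2 = -10.2
var(F_1 - 0.6F_2) = (1)²·var(F_1) + (-0.6)²·var(F_2) + 2·(1)·(-0.6)·cov(F_1,F_2)
= 1·289 + 0.36·4 + -1.2·-10.2 = 302.68
SD(F_1 - 0.6F_2) = √302.68 ≈ 17.398

17.398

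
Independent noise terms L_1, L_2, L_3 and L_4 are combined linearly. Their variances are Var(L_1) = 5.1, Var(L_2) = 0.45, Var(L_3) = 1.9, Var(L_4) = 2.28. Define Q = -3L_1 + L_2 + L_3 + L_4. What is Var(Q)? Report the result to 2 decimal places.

By independence, Var(Q) = (-3)²Var(L_1) + (1)²Var(L_2) + (1)²Var(L_3) + (1)²Var(L_4)
= (-3)²·5.1 + (1)²·0.45 + (1)²·1.9 + (1)²·2.28 = 50.53

50.53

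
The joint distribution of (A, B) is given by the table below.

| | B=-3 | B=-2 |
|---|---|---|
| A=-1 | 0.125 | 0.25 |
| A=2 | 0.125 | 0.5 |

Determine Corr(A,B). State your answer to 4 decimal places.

E[A] = 0.875,  E[B] = -2.25
E[AB] = -1.875
Cov(A,B) = E[AB] − E[A]E[B] = -1.875 − (0.875)(-2.25) = 0.09375
Var(A) = 2.109375,  Var(B) = 0.1875
ρ = 0.09375 / √(2.109375·0.1875) ≈ 0.1491

0.1491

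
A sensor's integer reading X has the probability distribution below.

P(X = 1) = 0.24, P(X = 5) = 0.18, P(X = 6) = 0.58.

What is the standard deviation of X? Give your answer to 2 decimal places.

2.07

E[X] = (1)(0.24) + (5)(0.18) + (6)(0.58) = 4.62
E[X²] = (1)²(0.24) + (5)²(0.18) + (6)²(0.58) = 25.62
Var(X) = E[X²] − (E[X])² = 25.62 − (4.62)² = 4.2756
SD(X) = √4.2756 ≈ 2.07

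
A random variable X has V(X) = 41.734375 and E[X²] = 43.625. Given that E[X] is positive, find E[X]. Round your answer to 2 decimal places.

(E[X])² = E[X²] − V(X) = 43.625 − 41.734375 = 1.890625
E[X] = √1.890625 = 1.375

1.38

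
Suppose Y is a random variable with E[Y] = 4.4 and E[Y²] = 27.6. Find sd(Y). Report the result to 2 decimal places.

2.87

V(Y) = 27.6 − (4.4)² = 8.24
sd(Y) = √8.24 ≈ 2.87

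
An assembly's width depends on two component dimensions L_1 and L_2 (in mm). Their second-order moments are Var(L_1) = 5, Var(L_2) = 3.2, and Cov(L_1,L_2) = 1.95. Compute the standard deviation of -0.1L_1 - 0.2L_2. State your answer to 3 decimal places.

0.506

Var(-0.1L_1 - 0.2L_2) = (-0.1)²·Var(L_1) + (-0.2)²·Var(L_2) + 2·(-0.1)·(-0.2)·Cov(L_1,L_2)
= 0.01·5 + 0.04·3.2 + 0.04·1.95 = 0.256
σ(-0.1L_1 - 0.2L_2) = √0.256 ≈ 0.506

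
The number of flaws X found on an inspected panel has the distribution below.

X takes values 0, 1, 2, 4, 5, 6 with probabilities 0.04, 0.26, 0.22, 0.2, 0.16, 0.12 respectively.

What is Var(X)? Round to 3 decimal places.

E[X] = (0)(0.04) + (1)(0.26) + (2)(0.22) + (4)(0.2) + (5)(0.16) + (6)(0.12) = 3.02
E[X²] = (0)²(0.04) + (1)²(0.26) + (2)²(0.22) + (4)²(0.2) + (5)²(0.16) + (6)²(0.12) = 12.66
Var(X) = E[X²] − (E[X])² = 12.66 − (3.02)² = 3.5396

3.540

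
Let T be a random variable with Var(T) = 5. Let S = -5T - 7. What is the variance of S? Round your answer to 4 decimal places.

Var(-5T - 7) = (-5)²·Var(T) = 25·5 = 125

125.0000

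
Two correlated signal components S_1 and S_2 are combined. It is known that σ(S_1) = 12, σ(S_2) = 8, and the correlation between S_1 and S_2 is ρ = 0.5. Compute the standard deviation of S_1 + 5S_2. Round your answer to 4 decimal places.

Var(S_1) = (12)² = 144;  Var(S_2) = (8)² = 64
Cov(S_1,S_2) = ρ·σ(S_1)·σ(S_2) = 0.5·12·8 = 48
Var(S_1 + 5S_2) = (1)²·Var(S_1) + (5)²·Var(S_2) + 2·(1)·(5)·Cov(S_1,S_2)
= 1·144 + 25·64 + 10·48 = 2224
σ(S_1 + 5S_2) = √2224 ≈ 47.1593

47.1593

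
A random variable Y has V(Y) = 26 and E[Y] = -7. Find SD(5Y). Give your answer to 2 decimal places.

25.50

V(5Y) = (5)²·26 = 650
SD(5Y) = √650 ≈ 25.50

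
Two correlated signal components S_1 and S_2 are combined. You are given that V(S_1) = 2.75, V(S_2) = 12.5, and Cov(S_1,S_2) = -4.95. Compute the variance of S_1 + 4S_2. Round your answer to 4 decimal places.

V(S_1 + 4S_2) = (1)²·V(S_1) + (4)²·V(S_2) + 2·(1)·(4)·Cov(S_1,S_2)
= 1·2.75 + 16·12.5 + 8·-4.95 = 163.15

163.1500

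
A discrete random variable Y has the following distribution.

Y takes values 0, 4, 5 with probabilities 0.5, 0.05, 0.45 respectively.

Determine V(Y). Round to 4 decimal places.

E[Y] = (0)(0.5) + (4)(0.05) + (5)(0.45) = 2.45
E[Y²] = (0)²(0.5) + (4)²(0.05) + (5)²(0.45) = 12.05
V(Y) = E[Y²] − (E[Y])² = 12.05 − (2.45)² = 6.0475

6.0475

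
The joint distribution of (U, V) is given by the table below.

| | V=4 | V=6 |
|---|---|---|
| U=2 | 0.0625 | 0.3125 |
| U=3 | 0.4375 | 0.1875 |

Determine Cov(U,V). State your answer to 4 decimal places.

-0.2500

E[U] = 2.625,  E[V] = 5
E[UV] = 12.875
Cov(U,V) = E[UV] − E[U]E[V] = 12.875 − (2.625)(5) = -0.25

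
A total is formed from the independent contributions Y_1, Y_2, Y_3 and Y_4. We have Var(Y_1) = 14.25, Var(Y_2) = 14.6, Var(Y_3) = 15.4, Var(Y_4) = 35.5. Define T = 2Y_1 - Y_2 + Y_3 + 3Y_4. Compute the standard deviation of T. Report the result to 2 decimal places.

By independence, Var(T) = (2)²Var(Y_1) + (-1)²Var(Y_2) + (1)²Var(Y_3) + (3)²Var(Y_4)
= (2)²·14.25 + (-1)²·14.6 + (1)²·15.4 + (3)²·35.5 = 406.5
SD(T) = √406.5 ≈ 20.16

20.16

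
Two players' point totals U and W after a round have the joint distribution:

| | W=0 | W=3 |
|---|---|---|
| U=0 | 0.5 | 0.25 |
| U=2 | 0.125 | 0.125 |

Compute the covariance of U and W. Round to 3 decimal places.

E[U] = 0.5,  E[W] = 1.125
E[UW] = 0.75
Cov(U,W) = E[UW] − E[U]E[W] = 0.75 − (0.5)(1.125) = 0.1875

0.188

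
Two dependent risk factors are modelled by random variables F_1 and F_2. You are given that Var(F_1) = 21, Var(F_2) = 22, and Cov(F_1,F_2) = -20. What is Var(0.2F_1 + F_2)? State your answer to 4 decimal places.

Var(0.2F_1 + F_2) = (0.2)²·Var(F_1) + (1)²·Var(F_2) + 2·(0.2)·(1)·Cov(F_1,F_2)
= 0.04·21 + 1·22 + 0.4·-20 = 14.84

14.8400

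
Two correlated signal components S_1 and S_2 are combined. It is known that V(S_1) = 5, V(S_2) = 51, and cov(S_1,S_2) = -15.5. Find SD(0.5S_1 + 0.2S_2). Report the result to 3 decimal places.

V(0.5S_1 + 0.2S_2) = (0.5)²·V(S_1) + (0.2)²·V(S_2) + 2·(0.5)·(0.2)·cov(S_1,S_2)
= 0.25·5 + 0.04·51 + 0.2·-15.5 = 0.19
SD(0.5S_1 + 0.2S_2) = √0.19 ≈ 0.436

0.436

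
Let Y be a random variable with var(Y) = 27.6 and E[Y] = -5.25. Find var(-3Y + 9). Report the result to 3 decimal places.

var(-3Y + 9) = (-3)²·var(Y) = 9·27.6 = 248.4

248.400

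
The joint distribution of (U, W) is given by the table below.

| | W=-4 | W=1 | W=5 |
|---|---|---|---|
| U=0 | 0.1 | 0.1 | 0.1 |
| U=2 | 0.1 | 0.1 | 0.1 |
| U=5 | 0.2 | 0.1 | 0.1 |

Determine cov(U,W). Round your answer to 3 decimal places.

-1.120

E[U] = 2.6,  E[W] = 0.2
E[UW] = -0.6
cov(U,W) = E[UW] − E[U]E[W] = -0.6 − (2.6)(0.2) = -1.12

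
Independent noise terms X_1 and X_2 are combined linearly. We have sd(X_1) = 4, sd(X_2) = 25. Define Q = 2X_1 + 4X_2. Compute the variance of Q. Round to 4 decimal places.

var(X_1) = 16, var(X_2) = 625
By independence, var(Q) = (2)²var(X_1) + (4)²var(X_2)
= (2)²·16 + (4)²·625 = 10064

10064.0000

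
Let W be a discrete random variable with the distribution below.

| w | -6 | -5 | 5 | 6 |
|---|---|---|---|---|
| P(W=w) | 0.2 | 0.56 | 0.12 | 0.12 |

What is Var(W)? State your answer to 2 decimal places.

E[W] = (-6)(0.2) + (-5)(0.56) + (5)(0.12) + (6)(0.12) = -2.68
E[W²] = (-6)²(0.2) + (-5)²(0.56) + (5)²(0.12) + (6)²(0.12) = 28.52
Var(W) = E[W²] − (E[W])² = 28.52 − (-2.68)² = 21.3376

21.34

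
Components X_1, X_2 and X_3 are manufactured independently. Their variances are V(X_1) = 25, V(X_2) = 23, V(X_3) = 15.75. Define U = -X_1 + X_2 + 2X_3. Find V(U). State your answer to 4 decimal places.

By independence, V(U) = (-1)²V(X_1) + (1)²V(X_2) + (2)²V(X_3)
= (-1)²·25 + (1)²·23 + (2)²·15.75 = 111

111.0000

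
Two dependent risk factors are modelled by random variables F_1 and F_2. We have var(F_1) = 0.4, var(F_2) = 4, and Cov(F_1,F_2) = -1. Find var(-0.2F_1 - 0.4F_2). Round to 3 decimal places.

0.496

var(-0.2F_1 - 0.4F_2) = (-0.2)²·var(F_1) + (-0.4)²·var(F_2) + 2·(-0.2)·(-0.4)·Cov(F_1,F_2)
= 0.04·0.4 + 0.16·4 + 0.16·-1 = 0.496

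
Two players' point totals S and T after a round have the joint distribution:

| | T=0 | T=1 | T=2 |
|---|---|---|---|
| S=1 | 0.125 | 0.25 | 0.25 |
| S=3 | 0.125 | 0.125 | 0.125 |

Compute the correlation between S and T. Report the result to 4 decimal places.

-0.1240

E[S] = 1.75,  E[T] = 1.125
E[ST] = 1.875
Cov(S,T) = E[ST] − E[S]E[T] = 1.875 − (1.75)(1.125) = -0.09375
Var(S) = 0.9375,  Var(T) = 0.609375
ρ = -0.09375 / √(0.9375·0.609375) ≈ -0.1240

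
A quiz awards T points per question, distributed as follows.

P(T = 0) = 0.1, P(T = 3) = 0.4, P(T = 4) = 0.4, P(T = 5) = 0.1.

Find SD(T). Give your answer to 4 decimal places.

1.2689

E[T] = (0)(0.1) + (3)(0.4) + (4)(0.4) + (5)(0.1) = 3.3
E[T²] = (0)²(0.1) + (3)²(0.4) + (4)²(0.4) + (5)²(0.1) = 12.5
Var(T) = E[T²] − (E[T])² = 12.5 − (3.3)² = 1.61
SD(T) = √1.61 ≈ 1.2689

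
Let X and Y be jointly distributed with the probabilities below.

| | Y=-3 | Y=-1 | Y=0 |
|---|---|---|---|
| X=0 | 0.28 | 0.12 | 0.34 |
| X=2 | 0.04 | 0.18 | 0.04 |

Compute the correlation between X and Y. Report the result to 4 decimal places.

E[X] = 0.52,  E[Y] = -1.26
E[XY] = -0.6
Cov(X,Y) = E[XY] − E[X]E[Y] = -0.6 − (0.52)(-1.26) = 0.0552
var(X) = 0.7696,  var(Y) = 1.5924
ρ = 0.0552 / √(0.7696·1.5924) ≈ 0.0499

0.0499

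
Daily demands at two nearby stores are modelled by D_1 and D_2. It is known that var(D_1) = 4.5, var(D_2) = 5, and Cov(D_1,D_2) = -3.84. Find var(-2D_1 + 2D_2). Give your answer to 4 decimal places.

var(-2D_1 + 2D_2) = (-2)²·var(D_1) + (2)²·var(D_2) + 2·(-2)·(2)·Cov(D_1,D_2)
= 4·4.5 + 4·5 + -8·-3.84 = 68.72

68.7200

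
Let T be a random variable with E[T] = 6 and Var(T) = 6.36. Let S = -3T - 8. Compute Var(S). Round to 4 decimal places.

57.2400

Var(-3T - 8) = (-3)²·Var(T) = 9·6.36 = 57.24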